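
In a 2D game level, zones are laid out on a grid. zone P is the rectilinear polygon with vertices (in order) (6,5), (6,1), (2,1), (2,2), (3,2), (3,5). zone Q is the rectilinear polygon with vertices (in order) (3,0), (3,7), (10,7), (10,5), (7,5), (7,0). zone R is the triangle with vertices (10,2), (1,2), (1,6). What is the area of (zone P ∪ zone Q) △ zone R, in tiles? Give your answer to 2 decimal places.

|zone P ∪ zone Q| = 35.
|(zone P ∪ zone Q) ∩ zone R| = 8.8889.
|(zone P ∪ zone Q) △ zone R| = 35 + 18 − 17.7778 = 35.22.

35.22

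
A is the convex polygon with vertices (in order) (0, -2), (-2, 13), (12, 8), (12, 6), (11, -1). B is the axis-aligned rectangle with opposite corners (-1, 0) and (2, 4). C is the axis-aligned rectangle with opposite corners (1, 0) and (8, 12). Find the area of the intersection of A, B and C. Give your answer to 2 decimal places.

4.00

The intersection is the polygon with vertices (2,4), (2,0), (1,0), (1,4).
By the shoelace formula its area is 4.00.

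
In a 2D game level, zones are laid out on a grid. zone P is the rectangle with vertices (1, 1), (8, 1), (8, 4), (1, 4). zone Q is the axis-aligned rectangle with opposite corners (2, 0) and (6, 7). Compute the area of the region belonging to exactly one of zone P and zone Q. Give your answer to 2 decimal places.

25.00

|zone P∩zone Q|: x∈[2,6], y∈[1,4] → 4·3 = 12.
|zone P △ zone Q| = |zone P| + |zone Q| − 2·|zone P∩zone Q| = 21 + 28 − 24 = 25.00.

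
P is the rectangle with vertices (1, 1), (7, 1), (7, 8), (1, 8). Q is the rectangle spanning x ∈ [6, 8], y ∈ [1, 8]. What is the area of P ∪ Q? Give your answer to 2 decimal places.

49.00

By inclusion–exclusion:
Individual areas: |P| = 42, |Q| = 14.
|P∩Q|: x∈[6,7], y∈[1,8] → 1·7 = 7.
|P ∪ Q| = 56 − 7 = 49.00.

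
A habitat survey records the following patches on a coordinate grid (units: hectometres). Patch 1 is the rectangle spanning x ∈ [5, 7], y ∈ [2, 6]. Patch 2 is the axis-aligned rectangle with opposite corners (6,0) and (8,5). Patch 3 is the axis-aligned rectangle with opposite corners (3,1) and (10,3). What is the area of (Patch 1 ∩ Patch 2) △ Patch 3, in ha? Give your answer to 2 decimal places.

|Patch 1 ∩ Patch 2| = 3.
|(Patch 1 ∩ Patch 2) ∩ Patch 3| = 1.
|(Patch 1 ∩ Patch 2) △ Patch 3| = 3 + 14 − 2 = 15.00.

15.00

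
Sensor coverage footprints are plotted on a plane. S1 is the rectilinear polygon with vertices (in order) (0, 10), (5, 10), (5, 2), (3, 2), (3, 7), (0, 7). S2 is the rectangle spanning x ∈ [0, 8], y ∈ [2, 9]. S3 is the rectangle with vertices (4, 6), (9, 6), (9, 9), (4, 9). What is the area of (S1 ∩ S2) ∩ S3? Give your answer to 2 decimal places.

The region (S1 ∩ S2) ∩ S3 is the polygon with vertices (5,9), (5,6), (4,6), (4,9).
By the shoelace formula its area is 3.00.

3.00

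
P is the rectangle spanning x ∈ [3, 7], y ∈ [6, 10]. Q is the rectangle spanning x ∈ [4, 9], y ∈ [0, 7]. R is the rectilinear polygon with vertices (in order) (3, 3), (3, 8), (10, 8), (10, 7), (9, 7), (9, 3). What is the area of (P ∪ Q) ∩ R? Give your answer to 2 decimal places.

25.00

The region (P ∪ Q) ∩ R is the polygon with vertices (3,8), (7,8), (7,7), (9,7), (9,3), (4,3), (4,6), (3,6).
By the shoelace formula its area is 25.00.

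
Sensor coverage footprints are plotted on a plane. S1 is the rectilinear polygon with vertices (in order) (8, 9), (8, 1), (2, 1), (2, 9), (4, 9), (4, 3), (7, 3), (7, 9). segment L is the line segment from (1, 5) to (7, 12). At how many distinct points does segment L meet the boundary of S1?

The segment meets the boundary at (4,8.5), (2,6.167).

2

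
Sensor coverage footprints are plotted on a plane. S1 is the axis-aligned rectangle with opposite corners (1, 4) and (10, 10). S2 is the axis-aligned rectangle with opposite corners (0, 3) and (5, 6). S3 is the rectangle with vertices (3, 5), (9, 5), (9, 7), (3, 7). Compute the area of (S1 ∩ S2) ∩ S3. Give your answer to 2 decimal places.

2.00

The region (S1 ∩ S2) ∩ S3 is the polygon with vertices (5,6), (5,5), (3,5), (3,6).
By the shoelace formula its area is 2.00.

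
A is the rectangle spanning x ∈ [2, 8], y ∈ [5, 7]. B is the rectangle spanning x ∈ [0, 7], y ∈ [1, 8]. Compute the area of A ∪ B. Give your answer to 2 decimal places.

By inclusion–exclusion:
Individual areas: |A| = 12, |B| = 49.
|A∩B|: x∈[2,7], y∈[5,7] → 5·2 = 10.
|A ∪ B| = 61 − 10 = 51.00.

51.00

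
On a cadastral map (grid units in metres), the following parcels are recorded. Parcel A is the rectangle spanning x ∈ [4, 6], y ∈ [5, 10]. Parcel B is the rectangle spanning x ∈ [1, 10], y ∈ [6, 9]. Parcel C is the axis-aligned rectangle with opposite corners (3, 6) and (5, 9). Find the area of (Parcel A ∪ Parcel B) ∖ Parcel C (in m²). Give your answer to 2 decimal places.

25.00

|Parcel A ∪ Parcel B| = 31.
|(Parcel A ∪ Parcel B) ∩ Parcel C| = 6.
|(Parcel A ∪ Parcel B) ∖ Parcel C| = 31 − 6 = 25.00.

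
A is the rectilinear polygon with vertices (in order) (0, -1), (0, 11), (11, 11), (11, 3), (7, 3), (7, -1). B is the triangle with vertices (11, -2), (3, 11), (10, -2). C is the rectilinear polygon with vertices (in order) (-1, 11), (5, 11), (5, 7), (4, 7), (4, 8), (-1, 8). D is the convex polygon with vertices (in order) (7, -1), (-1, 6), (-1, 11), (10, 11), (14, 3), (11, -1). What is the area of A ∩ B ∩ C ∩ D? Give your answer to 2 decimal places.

The intersection is the polygon with vertices (5,7.75), (5,7.286), (3,11).
By the shoelace formula its area is 0.46.

0.46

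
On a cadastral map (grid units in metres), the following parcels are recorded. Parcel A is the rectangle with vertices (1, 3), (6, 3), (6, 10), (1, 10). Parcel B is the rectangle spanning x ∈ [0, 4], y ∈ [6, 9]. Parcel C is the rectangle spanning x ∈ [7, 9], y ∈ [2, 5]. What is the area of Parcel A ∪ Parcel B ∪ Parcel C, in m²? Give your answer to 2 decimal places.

By inclusion–exclusion:
Individual areas: |Parcel A| = 35, |Parcel B| = 12, |Parcel C| = 6.
|Parcel A∩Parcel B|: x∈[1,4], y∈[6,9] → 3·3 = 9.
|Parcel A∩Parcel C| = 0 (no overlap).
|Parcel B∩Parcel C| = 0 (no overlap).
|Parcel A∩Parcel B∩Parcel C| = 0.
|Parcel A ∪ Parcel B ∪ Parcel C| = 53 − 9 + 0 = 44.00.

44.00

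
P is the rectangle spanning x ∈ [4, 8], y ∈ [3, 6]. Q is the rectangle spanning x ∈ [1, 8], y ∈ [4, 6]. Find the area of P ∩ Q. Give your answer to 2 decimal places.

|P∩Q|: x∈[4,8], y∈[4,6] → 4·2 = 8.

8.00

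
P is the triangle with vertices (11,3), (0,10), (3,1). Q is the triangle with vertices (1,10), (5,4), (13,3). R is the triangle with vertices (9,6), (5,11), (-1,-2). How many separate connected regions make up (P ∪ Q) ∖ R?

2

(P ∪ Q) ∖ R splits into 2 disjoint pieces (area 15.8002, area 9.5267).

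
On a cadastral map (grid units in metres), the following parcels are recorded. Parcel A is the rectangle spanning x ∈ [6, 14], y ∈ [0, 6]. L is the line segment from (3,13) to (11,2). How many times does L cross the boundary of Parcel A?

1

The segment meets the boundary at (8.091,6).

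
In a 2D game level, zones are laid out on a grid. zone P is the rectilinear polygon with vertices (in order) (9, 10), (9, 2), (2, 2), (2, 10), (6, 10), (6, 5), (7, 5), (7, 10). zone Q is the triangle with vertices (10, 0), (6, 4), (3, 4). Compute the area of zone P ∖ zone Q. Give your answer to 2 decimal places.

46.50

|zone P| = 51, |zone P∩zone Q| = 4.5.
|zone P ∖ zone Q| = |zone P| − |zone P∩zone Q| = 51 − 4.5 = 46.50.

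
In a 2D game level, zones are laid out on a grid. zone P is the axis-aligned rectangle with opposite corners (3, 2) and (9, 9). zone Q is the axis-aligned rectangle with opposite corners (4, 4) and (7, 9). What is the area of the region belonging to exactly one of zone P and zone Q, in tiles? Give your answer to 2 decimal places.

27.00

|zone P∩zone Q|: x∈[4,7], y∈[4,9] → 3·5 = 15.
|zone P △ zone Q| = |zone P| + |zone Q| − 2·|zone P∩zone Q| = 42 + 15 − 30 = 27.00.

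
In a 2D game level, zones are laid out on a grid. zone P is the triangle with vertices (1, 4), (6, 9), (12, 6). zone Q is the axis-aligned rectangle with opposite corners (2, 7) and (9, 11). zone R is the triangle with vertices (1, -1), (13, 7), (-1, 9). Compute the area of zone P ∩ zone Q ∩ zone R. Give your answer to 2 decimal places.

3.91

The intersection is the polygon with vertices (9,7.5), (9,7), (4,7), (5.125,8.125), (8.8,7.6).
By the shoelace formula its area is 3.91.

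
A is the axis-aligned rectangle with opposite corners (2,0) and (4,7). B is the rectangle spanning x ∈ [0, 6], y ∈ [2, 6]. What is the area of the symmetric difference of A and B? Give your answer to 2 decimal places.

22.00

|A∩B|: x∈[2,4], y∈[2,6] → 2·4 = 8.
|A △ B| = |A| + |B| − 2·|A∩B| = 14 + 24 − 16 = 22.00.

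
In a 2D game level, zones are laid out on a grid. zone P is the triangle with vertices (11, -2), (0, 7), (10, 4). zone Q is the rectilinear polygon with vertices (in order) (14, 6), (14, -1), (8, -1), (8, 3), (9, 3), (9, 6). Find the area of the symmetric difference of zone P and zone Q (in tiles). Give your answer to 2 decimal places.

|zone P| = 28.5, |zone Q| = 39, |zone P∩zone Q| = 9.9404.
|zone P △ zone Q| = |zone P| + |zone Q| − 2·|zone P∩zone Q| = 28.5 + 39 − 19.8808 = 47.62.

47.62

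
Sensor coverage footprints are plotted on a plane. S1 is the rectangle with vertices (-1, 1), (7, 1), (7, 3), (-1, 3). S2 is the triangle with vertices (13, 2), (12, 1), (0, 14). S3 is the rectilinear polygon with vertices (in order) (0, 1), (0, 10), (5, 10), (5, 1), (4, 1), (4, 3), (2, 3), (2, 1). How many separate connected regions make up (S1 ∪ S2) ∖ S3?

(S1 ∪ S2) ∖ S3 splits into 5 disjoint pieces (area 2, area 4, area 4, area 10.4968, area 1.2821).

5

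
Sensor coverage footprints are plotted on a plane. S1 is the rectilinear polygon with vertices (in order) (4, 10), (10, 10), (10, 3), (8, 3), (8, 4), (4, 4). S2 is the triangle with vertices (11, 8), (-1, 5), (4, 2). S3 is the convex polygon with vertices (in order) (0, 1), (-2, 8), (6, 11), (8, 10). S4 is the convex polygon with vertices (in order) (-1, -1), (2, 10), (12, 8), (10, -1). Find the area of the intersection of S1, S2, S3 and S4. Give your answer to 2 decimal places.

The intersection is the polygon with vertices (4.857,6.464), (4,5.5), (4,6.25).
By the shoelace formula its area is 0.32.

0.32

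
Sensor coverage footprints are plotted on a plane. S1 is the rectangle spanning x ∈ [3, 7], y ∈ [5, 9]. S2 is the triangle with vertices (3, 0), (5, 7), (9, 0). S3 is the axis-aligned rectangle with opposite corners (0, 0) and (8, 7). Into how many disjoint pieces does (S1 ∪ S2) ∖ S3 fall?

2

(S1 ∪ S2) ∖ S3 splits into 2 disjoint pieces (area 8, area 0.875).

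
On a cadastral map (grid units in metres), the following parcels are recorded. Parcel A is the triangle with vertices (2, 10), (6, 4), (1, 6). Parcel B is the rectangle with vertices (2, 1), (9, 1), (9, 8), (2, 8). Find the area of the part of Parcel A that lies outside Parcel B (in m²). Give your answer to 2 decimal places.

3.53

|Parcel A| = 11, |Parcel A∩Parcel B| = 7.4667.
|Parcel A ∖ Parcel B| = |Parcel A| − |Parcel A∩Parcel B| = 11 − 7.4667 = 3.53.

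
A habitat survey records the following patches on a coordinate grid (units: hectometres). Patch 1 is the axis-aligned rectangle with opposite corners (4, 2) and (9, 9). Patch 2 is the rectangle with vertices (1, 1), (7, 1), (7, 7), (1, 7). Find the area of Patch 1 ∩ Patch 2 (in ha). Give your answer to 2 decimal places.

|Patch 1∩Patch 2|: x∈[4,7], y∈[2,7] → 3·5 = 15.

15.00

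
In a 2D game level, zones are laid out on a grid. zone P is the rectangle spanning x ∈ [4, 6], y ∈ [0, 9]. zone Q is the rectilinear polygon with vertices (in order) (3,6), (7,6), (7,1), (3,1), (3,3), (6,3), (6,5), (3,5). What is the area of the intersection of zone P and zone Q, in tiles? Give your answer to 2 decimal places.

6.00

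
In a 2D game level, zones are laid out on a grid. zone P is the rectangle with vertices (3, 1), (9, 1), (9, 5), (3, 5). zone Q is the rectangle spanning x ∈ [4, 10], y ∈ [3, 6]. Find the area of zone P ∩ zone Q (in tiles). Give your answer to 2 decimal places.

|zone P∩zone Q|: x∈[4,9], y∈[3,5] → 5·2 = 10.

10.00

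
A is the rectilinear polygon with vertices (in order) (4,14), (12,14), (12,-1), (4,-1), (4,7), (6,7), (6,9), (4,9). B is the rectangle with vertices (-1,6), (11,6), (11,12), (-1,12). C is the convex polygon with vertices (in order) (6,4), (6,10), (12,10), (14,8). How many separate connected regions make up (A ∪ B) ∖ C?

1

(A ∪ B) ∖ C is a single connected region.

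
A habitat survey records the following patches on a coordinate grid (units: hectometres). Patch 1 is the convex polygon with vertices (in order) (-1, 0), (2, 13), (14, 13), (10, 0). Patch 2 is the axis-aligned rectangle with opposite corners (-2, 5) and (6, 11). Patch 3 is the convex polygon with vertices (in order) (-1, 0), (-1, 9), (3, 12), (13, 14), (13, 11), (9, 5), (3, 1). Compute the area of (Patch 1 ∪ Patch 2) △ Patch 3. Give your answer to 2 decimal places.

|Patch 1 ∪ Patch 2| = 166.5769.
|(Patch 1 ∪ Patch 2) ∩ Patch 3| = 114.6154.
|(Patch 1 ∪ Patch 2) △ Patch 3| = 166.5769 + 120 − 229.2308 = 57.35.

57.35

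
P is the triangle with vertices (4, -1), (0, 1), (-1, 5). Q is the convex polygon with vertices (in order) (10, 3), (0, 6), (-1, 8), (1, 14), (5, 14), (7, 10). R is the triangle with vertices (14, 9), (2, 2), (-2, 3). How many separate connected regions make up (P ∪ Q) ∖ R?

4

(P ∪ Q) ∖ R splits into 4 disjoint pieces (area 5.0105, area 0.5365, area 58.2385, area 5.3053).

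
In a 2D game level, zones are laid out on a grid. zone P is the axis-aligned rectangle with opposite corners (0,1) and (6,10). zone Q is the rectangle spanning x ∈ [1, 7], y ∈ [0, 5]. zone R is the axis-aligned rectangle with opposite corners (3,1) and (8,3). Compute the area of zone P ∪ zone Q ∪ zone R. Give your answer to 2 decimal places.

66.00

By inclusion–exclusion:
Individual areas: |zone P| = 54, |zone Q| = 30, |zone R| = 10.
|zone P∩zone Q|: x∈[1,6], y∈[1,5] → 5·4 = 20.
|zone P∩zone R|: x∈[3,6], y∈[1,3] → 3·2 = 6.
|zone Q∩zone R|: x∈[3,7], y∈[1,3] → 4·2 = 8.
|zone P∩zone Q∩zone R| = 6.
|zone P ∪ zone Q ∪ zone R| = 94 − 34 + 6 = 66.00.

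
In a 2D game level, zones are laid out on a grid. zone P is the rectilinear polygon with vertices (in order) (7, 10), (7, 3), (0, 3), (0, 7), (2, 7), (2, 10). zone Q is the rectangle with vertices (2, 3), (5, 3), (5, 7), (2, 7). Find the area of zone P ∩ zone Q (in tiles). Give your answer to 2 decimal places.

The intersection is the polygon with vertices (2,3), (2,7), (5,7), (5,3).
By the shoelace formula its area is 12.00.

12.00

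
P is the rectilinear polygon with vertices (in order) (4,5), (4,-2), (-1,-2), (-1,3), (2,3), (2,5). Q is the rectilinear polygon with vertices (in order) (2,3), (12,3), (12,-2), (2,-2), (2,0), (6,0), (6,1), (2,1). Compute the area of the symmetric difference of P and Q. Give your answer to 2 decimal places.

59.00

|P| = 29, |Q| = 46, |P∩Q| = 8.
|P △ Q| = |P| + |Q| − 2·|P∩Q| = 29 + 46 − 16 = 59.00.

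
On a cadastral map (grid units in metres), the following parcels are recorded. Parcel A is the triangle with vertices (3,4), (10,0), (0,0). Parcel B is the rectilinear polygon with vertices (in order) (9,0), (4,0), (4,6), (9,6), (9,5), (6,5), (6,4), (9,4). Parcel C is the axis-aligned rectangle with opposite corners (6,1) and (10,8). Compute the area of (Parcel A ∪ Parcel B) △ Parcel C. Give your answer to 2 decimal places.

|Parcel A ∪ Parcel B| = 37.
|(Parcel A ∪ Parcel B) ∩ Parcel C| = 12.
|(Parcel A ∪ Parcel B) △ Parcel C| = 37 + 28 − 24 = 41.00.

41.00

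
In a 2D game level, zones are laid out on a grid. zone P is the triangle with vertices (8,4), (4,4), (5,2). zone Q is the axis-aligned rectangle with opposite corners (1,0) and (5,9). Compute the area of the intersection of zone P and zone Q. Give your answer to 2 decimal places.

The intersection is the polygon with vertices (4,4), (5,4), (5,2).
By the shoelace formula its area is 1.00.

1.00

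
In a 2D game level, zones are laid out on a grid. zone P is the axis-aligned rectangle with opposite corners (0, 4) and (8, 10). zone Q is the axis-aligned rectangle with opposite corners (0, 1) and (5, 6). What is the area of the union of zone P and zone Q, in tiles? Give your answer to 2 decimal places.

By inclusion–exclusion:
Individual areas: |zone P| = 48, |zone Q| = 25.
|zone P∩zone Q|: x∈[0,5], y∈[4,6] → 5·2 = 10.
|zone P ∪ zone Q| = 73 − 10 = 63.00.

63.00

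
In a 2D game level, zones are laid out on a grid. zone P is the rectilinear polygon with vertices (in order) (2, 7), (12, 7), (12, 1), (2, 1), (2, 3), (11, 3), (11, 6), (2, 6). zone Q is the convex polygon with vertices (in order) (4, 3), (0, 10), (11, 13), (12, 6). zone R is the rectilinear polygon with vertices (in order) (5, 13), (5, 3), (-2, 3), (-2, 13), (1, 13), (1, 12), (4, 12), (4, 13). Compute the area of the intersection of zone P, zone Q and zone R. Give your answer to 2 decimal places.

2.93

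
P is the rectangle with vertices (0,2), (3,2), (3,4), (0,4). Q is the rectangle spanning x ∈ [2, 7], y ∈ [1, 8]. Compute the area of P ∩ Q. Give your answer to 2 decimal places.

|P∩Q|: x∈[2,3], y∈[2,4] → 1·2 = 2.

2.00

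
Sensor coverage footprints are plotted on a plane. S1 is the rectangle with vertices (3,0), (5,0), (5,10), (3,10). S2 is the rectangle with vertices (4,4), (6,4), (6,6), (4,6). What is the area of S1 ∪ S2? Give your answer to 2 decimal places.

22.00

By inclusion–exclusion:
Individual areas: |S1| = 20, |S2| = 4.
|S1∩S2|: x∈[4,5], y∈[4,6] → 1·2 = 2.
|S1 ∪ S2| = 24 − 2 = 22.00.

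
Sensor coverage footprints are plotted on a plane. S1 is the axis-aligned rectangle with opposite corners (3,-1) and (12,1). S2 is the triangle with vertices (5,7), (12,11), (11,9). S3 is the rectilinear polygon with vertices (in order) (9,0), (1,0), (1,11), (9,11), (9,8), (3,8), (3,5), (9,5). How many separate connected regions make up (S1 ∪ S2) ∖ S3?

3

(S1 ∪ S2) ∖ S3 splits into 3 disjoint pieces (area 12, area 0.625, area 3.0952).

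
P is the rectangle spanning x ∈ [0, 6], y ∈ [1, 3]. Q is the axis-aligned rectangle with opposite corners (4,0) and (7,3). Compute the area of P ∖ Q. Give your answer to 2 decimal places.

8.00

|P∩Q|: x∈[4,6], y∈[1,3] → 2·2 = 4.
|P| = 12.
|P ∖ Q| = |P| − |P∩Q| = 12 − 4 = 8.00.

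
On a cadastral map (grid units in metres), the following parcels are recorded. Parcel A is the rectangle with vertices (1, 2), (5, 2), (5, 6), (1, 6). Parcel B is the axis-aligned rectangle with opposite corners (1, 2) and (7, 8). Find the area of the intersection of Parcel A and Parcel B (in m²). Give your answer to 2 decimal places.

16.00

|Parcel A∩Parcel B|: x∈[1,5], y∈[2,6] → 4·4 = 16.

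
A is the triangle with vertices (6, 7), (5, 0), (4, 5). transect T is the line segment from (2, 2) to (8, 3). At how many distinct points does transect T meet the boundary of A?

The segment meets the boundary at (5.366,2.561), (4.516,2.419).

2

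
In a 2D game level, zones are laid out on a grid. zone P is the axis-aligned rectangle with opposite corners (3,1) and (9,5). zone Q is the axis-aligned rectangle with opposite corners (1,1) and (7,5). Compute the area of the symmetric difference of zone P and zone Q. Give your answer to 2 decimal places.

|zone P∩zone Q|: x∈[3,7], y∈[1,5] → 4·4 = 16.
|zone P △ zone Q| = |zone P| + |zone Q| − 2·|zone P∩zone Q| = 24 + 24 − 32 = 16.00.

16.00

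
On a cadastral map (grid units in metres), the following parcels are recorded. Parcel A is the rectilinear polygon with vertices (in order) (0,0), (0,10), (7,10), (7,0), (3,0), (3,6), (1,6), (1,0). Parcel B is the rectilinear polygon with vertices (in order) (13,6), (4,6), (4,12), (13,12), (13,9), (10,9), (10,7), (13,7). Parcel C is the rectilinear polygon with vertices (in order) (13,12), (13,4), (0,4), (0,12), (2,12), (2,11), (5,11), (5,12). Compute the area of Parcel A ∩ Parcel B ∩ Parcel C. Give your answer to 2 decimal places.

The intersection is the polygon with vertices (7,6), (4,6), (4,10), (7,10).
By the shoelace formula its area is 12.00.

12.00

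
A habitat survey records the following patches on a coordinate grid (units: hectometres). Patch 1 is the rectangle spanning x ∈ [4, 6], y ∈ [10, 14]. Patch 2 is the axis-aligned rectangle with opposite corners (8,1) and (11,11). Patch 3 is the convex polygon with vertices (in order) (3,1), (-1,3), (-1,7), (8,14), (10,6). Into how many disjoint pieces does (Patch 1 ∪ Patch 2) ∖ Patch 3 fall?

(Patch 1 ∪ Patch 2) ∖ Patch 3 splits into 2 disjoint pieces (area 4.6667, area 21.6964).

2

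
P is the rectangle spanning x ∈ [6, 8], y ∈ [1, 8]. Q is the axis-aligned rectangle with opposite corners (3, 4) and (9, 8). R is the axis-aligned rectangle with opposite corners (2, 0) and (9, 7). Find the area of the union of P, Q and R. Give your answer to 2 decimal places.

55.00

By inclusion–exclusion:
Individual areas: |P| = 14, |Q| = 24, |R| = 49.
|P∩Q|: x∈[6,8], y∈[4,8] → 2·4 = 8.
|P∩R|: x∈[6,8], y∈[1,7] → 2·6 = 12.
|Q∩R|: x∈[3,9], y∈[4,7] → 6·3 = 18.
|P∩Q∩R| = 6.
|P ∪ Q ∪ R| = 87 − 38 + 6 = 55.00.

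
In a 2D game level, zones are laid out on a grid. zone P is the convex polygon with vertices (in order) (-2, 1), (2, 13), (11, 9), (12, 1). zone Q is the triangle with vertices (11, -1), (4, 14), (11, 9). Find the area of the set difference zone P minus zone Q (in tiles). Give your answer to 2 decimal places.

|zone P| = 118, |zone P∩zone Q| = 28.5059.
|zone P ∖ zone Q| = |zone P| − |zone P∩zone Q| = 118 − 28.5059 = 89.49.

89.49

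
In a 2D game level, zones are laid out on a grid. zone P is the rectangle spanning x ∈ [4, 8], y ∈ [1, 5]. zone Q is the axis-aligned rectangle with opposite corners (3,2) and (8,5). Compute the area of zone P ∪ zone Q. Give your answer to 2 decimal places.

By inclusion–exclusion:
Individual areas: |zone P| = 16, |zone Q| = 15.
|zone P∩zone Q|: x∈[4,8], y∈[2,5] → 4·3 = 12.
|zone P ∪ zone Q| = 31 − 12 = 19.00.

19.00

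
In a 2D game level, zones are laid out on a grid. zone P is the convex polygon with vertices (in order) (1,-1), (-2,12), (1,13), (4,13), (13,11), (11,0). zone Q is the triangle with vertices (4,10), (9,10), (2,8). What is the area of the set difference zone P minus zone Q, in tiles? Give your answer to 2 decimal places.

|zone P| = 162, |zone P∩zone Q| = 5.
|zone P ∖ zone Q| = |zone P| − |zone P∩zone Q| = 162 − 5 = 157.00.

157.00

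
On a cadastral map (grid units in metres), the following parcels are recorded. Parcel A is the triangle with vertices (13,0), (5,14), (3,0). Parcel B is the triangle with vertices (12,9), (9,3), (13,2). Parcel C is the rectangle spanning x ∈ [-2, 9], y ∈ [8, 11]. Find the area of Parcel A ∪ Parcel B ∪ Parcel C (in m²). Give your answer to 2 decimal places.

By inclusion–exclusion:
Individual areas: |Parcel A| = 70, |Parcel B| = 13.5, |Parcel C| = 33.
|Parcel A∩Parcel B| = 3.2.
|Parcel A∩Parcel C| = 9.6429.
|Parcel B∩Parcel C| = 0.
|Parcel A∩Parcel B∩Parcel C| = 0.
|Parcel A ∪ Parcel B ∪ Parcel C| = 116.5 − 12.8429 + 0 = 103.66.

103.66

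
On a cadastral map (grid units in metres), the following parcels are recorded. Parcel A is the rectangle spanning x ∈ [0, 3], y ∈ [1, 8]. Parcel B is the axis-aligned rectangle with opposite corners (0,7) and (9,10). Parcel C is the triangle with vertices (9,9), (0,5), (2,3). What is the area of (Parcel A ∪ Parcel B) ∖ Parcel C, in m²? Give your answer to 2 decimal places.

37.26

|Parcel A ∪ Parcel B| = 45.
|(Parcel A ∪ Parcel B) ∩ Parcel C| = 7.7381.
|(Parcel A ∪ Parcel B) ∖ Parcel C| = 45 − 7.7381 = 37.26.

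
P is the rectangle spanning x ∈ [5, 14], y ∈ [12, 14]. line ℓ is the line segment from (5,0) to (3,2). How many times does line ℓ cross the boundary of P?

0

The segment lies entirely outside P and never meets its boundary.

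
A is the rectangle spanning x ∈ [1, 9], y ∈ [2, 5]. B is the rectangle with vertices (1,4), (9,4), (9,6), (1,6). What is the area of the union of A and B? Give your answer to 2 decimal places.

32.00

By inclusion–exclusion:
Individual areas: |A| = 24, |B| = 16.
|A∩B|: x∈[1,9], y∈[4,5] → 8·1 = 8.
|A ∪ B| = 40 − 8 = 32.00.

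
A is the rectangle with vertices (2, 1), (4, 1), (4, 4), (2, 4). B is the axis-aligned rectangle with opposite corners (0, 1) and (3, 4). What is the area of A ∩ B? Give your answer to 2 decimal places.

3.00

|A∩B|: x∈[2,3], y∈[1,4] → 1·3 = 3.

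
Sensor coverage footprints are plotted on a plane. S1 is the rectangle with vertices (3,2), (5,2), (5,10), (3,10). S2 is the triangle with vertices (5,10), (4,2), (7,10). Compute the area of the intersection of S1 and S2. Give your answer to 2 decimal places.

The intersection is the polygon with vertices (5,4.667), (4,2), (5,10).
By the shoelace formula its area is 2.67.

2.67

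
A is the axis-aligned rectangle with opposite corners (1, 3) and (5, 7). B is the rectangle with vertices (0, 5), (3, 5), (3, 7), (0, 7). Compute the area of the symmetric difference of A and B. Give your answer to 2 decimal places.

|A∩B|: x∈[1,3], y∈[5,7] → 2·2 = 4.
|A △ B| = |A| + |B| − 2·|A∩B| = 16 + 6 − 8 = 14.00.

14.00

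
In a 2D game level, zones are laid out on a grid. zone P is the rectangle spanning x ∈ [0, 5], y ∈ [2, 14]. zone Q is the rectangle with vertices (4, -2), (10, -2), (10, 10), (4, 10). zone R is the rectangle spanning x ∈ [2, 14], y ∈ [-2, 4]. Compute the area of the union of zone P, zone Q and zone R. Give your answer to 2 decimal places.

156.00

By inclusion–exclusion:
Individual areas: |zone P| = 60, |zone Q| = 72, |zone R| = 72.
|zone P∩zone Q|: x∈[4,5], y∈[2,10] → 1·8 = 8.
|zone P∩zone R|: x∈[2,5], y∈[2,4] → 3·2 = 6.
|zone Q∩zone R|: x∈[4,10], y∈[-2,4] → 6·6 = 36.
|zone P∩zone Q∩zone R| = 2.
|zone P ∪ zone Q ∪ zone R| = 204 − 50 + 2 = 156.00.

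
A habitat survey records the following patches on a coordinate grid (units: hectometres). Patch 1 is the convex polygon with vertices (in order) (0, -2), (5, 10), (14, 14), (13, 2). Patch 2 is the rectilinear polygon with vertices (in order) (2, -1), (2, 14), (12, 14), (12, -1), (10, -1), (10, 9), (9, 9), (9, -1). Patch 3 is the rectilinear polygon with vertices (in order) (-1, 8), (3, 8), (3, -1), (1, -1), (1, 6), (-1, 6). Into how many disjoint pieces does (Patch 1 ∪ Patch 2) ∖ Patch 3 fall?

1

(Patch 1 ∪ Patch 2) ∖ Patch 3 is a single connected region.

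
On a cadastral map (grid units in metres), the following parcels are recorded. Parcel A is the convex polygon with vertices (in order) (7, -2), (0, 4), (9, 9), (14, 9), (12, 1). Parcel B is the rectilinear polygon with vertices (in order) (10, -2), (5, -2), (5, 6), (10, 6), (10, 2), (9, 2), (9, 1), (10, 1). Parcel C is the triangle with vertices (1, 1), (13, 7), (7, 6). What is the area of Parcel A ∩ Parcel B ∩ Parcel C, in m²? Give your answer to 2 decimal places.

7.08

The intersection is the polygon with vertices (5,4.333), (7,6), (10,6), (10,5.5), (5,3).
By the shoelace formula its area is 7.08.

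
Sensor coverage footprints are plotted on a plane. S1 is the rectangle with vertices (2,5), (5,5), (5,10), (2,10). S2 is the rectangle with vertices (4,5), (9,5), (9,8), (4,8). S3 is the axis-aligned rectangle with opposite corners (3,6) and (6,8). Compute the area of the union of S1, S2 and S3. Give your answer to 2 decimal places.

27.00

By inclusion–exclusion:
Individual areas: |S1| = 15, |S2| = 15, |S3| = 6.
|S1∩S2|: x∈[4,5], y∈[5,8] → 1·3 = 3.
|S1∩S3|: x∈[3,5], y∈[6,8] → 2·2 = 4.
|S2∩S3|: x∈[4,6], y∈[6,8] → 2·2 = 4.
|S1∩S2∩S3| = 2.
|S1 ∪ S2 ∪ S3| = 36 − 11 + 2 = 27.00.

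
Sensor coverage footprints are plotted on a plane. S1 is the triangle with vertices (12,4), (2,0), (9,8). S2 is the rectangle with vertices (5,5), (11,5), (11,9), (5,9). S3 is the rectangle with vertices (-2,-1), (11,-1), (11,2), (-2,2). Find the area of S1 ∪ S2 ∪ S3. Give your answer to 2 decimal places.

By inclusion–exclusion:
Individual areas: |S1| = 26, |S2| = 24, |S3| = 39.
|S1∩S2| = 7.2708.
|S1∩S3| = 3.25.
|S2∩S3| = 0 (no overlap).
|S1∩S2∩S3| = 0.
|S1 ∪ S2 ∪ S3| = 89 − 10.5208 + 0 = 78.48.

78.48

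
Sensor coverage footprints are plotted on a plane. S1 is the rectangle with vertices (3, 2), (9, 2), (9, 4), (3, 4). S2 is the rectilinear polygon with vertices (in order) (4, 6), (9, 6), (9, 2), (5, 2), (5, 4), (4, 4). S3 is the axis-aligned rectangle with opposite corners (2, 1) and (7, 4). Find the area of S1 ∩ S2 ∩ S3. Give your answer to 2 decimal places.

4.00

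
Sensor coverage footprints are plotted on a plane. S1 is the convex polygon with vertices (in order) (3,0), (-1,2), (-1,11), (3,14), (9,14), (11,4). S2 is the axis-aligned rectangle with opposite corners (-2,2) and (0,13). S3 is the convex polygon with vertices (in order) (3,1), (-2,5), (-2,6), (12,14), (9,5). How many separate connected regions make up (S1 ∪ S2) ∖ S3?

2

(S1 ∪ S2) ∖ S3 splits into 2 disjoint pieces (area 23.9375, area 48.3173).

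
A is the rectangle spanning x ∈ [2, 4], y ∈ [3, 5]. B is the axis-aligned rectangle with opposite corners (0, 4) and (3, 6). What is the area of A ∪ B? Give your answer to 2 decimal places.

9.00

By inclusion–exclusion:
Individual areas: |A| = 4, |B| = 6.
|A∩B|: x∈[2,3], y∈[4,5] → 1·1 = 1.
|A ∪ B| = 10 − 1 = 9.00.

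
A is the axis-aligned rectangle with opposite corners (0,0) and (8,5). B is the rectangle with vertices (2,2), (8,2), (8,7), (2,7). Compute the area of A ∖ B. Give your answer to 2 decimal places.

22.00

|A∩B|: x∈[2,8], y∈[2,5] → 6·3 = 18.
|A| = 40.
|A ∖ B| = |A| − |A∩B| = 40 − 18 = 22.00.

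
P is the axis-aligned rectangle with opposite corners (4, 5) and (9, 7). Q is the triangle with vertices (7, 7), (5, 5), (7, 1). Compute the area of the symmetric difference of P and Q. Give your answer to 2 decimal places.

12.00

|P| = 10, |Q| = 6, |P∩Q| = 2.
|P △ Q| = |P| + |Q| − 2·|P∩Q| = 10 + 6 − 4 = 12.00.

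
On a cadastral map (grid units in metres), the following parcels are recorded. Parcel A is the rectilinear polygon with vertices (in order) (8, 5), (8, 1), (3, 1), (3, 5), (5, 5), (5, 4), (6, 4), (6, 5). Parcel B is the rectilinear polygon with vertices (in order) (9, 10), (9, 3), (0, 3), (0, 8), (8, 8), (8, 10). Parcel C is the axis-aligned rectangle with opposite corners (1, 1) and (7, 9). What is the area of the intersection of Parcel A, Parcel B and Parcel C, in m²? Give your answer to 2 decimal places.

The intersection is the polygon with vertices (3,3), (3,5), (5,5), (5,4), (6,4), (6,5), (7,5), (7,3).
By the shoelace formula its area is 7.00.

7.00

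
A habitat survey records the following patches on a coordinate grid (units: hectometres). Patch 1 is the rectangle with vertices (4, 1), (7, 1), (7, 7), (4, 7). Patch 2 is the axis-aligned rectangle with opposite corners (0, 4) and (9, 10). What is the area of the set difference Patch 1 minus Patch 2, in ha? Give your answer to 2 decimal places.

9.00

|Patch 1∩Patch 2|: x∈[4,7], y∈[4,7] → 3·3 = 9.
|Patch 1| = 18.
|Patch 1 ∖ Patch 2| = |Patch 1| − |Patch 1∩Patch 2| = 18 − 9 = 9.00.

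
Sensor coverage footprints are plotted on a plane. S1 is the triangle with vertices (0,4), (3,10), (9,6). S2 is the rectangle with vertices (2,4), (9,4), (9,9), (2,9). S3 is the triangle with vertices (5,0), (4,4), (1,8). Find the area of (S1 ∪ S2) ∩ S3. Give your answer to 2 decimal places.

1.90

The region (S1 ∪ S2) ∩ S3 is the polygon with vertices (3,4), (1.5,7), (1.6,7.2), (4,4).
By the shoelace formula its area is 1.90.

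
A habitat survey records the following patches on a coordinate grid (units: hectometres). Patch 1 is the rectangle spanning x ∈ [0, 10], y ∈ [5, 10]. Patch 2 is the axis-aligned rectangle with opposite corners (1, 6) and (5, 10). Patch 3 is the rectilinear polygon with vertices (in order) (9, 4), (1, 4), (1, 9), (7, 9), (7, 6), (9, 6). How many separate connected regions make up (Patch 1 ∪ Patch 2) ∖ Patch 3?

(Patch 1 ∪ Patch 2) ∖ Patch 3 is a single connected region.

1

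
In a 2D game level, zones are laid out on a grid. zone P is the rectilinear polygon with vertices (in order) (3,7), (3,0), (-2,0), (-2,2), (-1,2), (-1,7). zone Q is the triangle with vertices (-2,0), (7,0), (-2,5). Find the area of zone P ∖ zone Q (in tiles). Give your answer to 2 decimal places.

14.67

|zone P| = 30, |zone P∩zone Q| = 15.3333.
|zone P ∖ zone Q| = |zone P| − |zone P∩zone Q| = 30 − 15.3333 = 14.67.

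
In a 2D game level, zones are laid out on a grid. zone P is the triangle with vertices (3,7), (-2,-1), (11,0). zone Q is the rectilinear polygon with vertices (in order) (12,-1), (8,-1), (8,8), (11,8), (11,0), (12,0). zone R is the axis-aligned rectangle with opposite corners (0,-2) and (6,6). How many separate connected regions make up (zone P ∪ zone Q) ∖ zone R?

3

(zone P ∪ zone Q) ∖ zone R splits into 3 disjoint pieces (area 3.0462, area 0.8839, area 35.6154).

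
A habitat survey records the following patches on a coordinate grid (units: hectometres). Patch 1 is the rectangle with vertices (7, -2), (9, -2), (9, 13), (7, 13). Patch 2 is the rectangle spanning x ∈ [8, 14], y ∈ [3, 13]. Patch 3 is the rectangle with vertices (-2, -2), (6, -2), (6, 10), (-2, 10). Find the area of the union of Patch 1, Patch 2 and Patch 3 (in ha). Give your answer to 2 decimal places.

176.00

By inclusion–exclusion:
Individual areas: |Patch 1| = 30, |Patch 2| = 60, |Patch 3| = 96.
|Patch 1∩Patch 2|: x∈[8,9], y∈[3,13] → 1·10 = 10.
|Patch 1∩Patch 3| = 0 (no overlap).
|Patch 2∩Patch 3| = 0 (no overlap).
|Patch 1∩Patch 2∩Patch 3| = 0.
|Patch 1 ∪ Patch 2 ∪ Patch 3| = 186 − 10 + 0 = 176.00.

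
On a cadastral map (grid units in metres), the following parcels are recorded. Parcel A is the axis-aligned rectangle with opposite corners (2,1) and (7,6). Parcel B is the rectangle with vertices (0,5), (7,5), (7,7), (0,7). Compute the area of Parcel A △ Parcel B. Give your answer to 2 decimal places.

29.00

|Parcel A∩Parcel B|: x∈[2,7], y∈[5,6] → 5·1 = 5.
|Parcel A △ Parcel B| = |Parcel A| + |Parcel B| − 2·|Parcel A∩Parcel B| = 25 + 14 − 10 = 29.00.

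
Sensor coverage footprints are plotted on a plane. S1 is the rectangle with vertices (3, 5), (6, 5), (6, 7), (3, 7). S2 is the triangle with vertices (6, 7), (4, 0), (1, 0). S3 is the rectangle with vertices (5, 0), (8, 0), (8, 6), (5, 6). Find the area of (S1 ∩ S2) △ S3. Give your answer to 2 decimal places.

17.83

|S1 ∩ S2| = 0.8571.
|(S1 ∩ S2) ∩ S3| = 0.5143.
|(S1 ∩ S2) △ S3| = 0.8571 + 18 − 1.0286 = 17.83.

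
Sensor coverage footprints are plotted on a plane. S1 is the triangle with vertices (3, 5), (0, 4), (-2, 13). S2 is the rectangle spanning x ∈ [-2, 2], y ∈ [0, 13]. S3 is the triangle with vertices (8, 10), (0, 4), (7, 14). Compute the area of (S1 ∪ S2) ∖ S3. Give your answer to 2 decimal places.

|S1 ∪ S2| = 52.9667.
|(S1 ∪ S2) ∩ S3| = 1.6146.
|(S1 ∪ S2) ∖ S3| = 52.9667 − 1.6146 = 51.35.

51.35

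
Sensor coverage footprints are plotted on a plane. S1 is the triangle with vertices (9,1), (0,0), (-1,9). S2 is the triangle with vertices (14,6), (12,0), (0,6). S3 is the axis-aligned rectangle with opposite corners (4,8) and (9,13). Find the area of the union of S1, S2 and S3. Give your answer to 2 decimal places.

102.96

By inclusion–exclusion:
Individual areas: |S1| = 41, |S2| = 42, |S3| = 25.
|S1∩S2| = 5.0417.
|S1∩S3| = 0.
|S2∩S3| = 0.
|S1∩S2∩S3| = 0.
|S1 ∪ S2 ∪ S3| = 108 − 5.0417 + 0 = 102.96.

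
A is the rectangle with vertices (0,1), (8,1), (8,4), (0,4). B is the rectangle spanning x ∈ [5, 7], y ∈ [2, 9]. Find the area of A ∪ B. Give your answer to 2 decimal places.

34.00

By inclusion–exclusion:
Individual areas: |A| = 24, |B| = 14.
|A∩B|: x∈[5,7], y∈[2,4] → 2·2 = 4.
|A ∪ B| = 38 − 4 = 34.00.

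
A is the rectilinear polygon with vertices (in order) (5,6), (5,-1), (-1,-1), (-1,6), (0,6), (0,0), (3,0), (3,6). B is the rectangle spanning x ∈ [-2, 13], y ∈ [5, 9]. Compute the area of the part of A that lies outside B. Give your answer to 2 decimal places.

21.00

|A| = 24, |A∩B| = 3.
|A ∖ B| = |A| − |A∩B| = 24 − 3 = 21.00.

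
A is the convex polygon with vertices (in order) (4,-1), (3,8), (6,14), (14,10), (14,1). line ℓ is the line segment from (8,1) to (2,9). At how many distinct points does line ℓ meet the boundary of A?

1

The segment meets the boundary at (3.043,7.609).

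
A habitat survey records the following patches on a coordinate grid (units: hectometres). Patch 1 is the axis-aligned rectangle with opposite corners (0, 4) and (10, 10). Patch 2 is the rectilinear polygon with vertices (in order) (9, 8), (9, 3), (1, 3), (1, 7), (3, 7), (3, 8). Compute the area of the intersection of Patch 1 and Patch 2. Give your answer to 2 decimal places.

30.00

The intersection is the polygon with vertices (1,4), (1,7), (3,7), (3,8), (9,8), (9,4).
By the shoelace formula its area is 30.00.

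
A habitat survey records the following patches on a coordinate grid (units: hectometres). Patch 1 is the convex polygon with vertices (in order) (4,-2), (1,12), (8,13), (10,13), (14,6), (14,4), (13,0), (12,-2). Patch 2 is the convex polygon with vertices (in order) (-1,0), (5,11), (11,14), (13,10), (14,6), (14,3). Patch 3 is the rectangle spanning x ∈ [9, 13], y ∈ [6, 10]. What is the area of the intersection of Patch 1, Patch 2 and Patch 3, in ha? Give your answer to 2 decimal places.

14.55

The intersection is the polygon with vertices (13,7.75), (13,6), (9,6), (9,10), (11.714,10).
By the shoelace formula its area is 14.55.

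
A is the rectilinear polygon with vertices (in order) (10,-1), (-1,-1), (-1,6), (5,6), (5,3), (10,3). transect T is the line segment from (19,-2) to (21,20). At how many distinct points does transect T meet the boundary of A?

The segment lies entirely outside A and never meets its boundary.

0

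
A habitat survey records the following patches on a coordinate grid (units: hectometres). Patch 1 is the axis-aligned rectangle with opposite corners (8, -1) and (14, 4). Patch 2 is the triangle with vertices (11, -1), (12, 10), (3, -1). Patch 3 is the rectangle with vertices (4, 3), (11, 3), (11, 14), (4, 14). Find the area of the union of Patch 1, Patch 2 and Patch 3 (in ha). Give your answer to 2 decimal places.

By inclusion–exclusion:
Individual areas: |Patch 1| = 30, |Patch 2| = 44, |Patch 3| = 77.
|Patch 1∩Patch 2| = 16.1364.
|Patch 1∩Patch 3|: x∈[8,11], y∈[3,4] → 3·1 = 3.
|Patch 2∩Patch 3| = 13.6566.
|Patch 1∩Patch 2∩Patch 3| = 3.
|Patch 1 ∪ Patch 2 ∪ Patch 3| = 151 − 32.7929 + 3 = 121.21.

121.21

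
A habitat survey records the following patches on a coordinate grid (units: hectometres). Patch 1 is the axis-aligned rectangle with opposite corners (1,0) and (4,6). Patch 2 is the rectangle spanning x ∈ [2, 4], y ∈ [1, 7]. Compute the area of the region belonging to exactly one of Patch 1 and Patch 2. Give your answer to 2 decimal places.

10.00

|Patch 1∩Patch 2|: x∈[2,4], y∈[1,6] → 2·5 = 10.
|Patch 1 △ Patch 2| = |Patch 1| + |Patch 2| − 2·|Patch 1∩Patch 2| = 18 + 12 − 20 = 10.00.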